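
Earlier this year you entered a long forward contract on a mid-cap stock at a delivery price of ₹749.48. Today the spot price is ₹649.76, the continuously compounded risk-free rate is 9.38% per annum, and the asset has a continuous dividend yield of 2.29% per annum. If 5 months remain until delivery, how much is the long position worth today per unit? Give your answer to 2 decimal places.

-₹77.16

Current fair forward for the remaining 5 months: F = S·e^((r − q)·T), (r − q) = 0.0938 − 0.0229 = 0.0709
F = 649.76 · e^(0.0709 × 5/12) = 649.76 × 1.029982 = 669.2411
Value of long forward = (F − K)·e^(−rT) = (669.2411 − 749.48) · e^(−0.0938·5/12)
= -80.2389 × 0.961671 = -77.16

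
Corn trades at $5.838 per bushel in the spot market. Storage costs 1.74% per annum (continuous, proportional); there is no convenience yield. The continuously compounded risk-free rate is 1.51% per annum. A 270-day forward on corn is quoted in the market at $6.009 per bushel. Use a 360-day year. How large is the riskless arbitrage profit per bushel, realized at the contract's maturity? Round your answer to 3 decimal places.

Fair forward: F* = S·e^(carry·T), with carry = (r + u) = 0.0151 + 0.0174 = 0.0325
F* = 5.838 · e^(0.0325 × 270/360) = 5.838 · e^0.024375 = 5.838 × 1.024674 = $5.9820
Market $6.009 > fair $5.9820: forward overpriced → cash-and-carry (buy spot, short the forward).
At maturity, profit = |F_mkt − F*| = |6.009 − 5.9820| = $0.027 per bushel

$0.027 per bushel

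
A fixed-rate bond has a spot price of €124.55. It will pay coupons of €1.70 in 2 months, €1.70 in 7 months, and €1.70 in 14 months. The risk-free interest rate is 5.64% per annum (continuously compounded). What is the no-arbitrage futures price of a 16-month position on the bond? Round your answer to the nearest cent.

PV(coupons) I = 1.70·e^(−0.0564·2/12) + 1.70·e^(−0.0564·7/12) + 1.70·e^(−0.0564·14/12)
I = 1.6841 + 1.6450 + 1.5917 = 4.9208
F = (S − I)·e^(rT) = (124.55 − 4.9208) · e^(0.0564·16/12)
= 119.6292 · e^0.075200 = 119.6292 × 1.078100 = €128.97

€128.97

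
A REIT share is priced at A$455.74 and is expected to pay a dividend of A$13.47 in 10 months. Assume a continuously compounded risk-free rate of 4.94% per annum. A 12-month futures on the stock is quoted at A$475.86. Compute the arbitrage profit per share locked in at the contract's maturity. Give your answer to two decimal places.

A$10.62 per share

PV(dividends) I = 13.47·e^(−0.0494·10/12) = 12.9267
Fair futures F* = (S − I)·e^(rT) = (455.74 − 12.9267)·e^0.049400 = 442.8133 × 1.050641 = 465.2378
Market A$475.86 > fair 465.2378: forward overpriced → cash-and-carry (borrow at r, buy the stock and collect the dividends, short the forward).
Profit at T = |F_mkt − F*| = |475.86 − 465.2378| = A$10.62 per share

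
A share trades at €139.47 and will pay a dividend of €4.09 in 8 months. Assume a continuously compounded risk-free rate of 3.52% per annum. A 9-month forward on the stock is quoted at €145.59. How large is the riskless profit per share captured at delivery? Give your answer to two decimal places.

PV(dividends) I = 4.09·e^(−0.0352·8/12) = 3.9951
Fair forward F* = (S − I)·e^(rT) = (139.47 − 3.9951)·e^0.026400 = 135.4749 × 1.026752 = 139.0991
Market €145.59 > fair 139.0991: forward overpriced → cash-and-carry (borrow at r, buy the stock and collect the dividends, short the forward).
Profit at T = |F_mkt − F*| = |145.59 − 139.0991| = €6.49 per share

€6.49 per share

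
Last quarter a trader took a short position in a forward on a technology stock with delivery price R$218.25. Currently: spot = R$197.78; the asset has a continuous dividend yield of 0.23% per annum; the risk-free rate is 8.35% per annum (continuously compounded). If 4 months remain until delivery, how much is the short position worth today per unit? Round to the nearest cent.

R$14.63

Current fair forward for the remaining 4 months: F = S·e^((r − q)·T), (r − q) = 0.0835 − 0.0023 = 0.0812
F = 197.78 · e^(0.0812 × 4/12) = 197.78 × 1.027436 = 203.2063
Value of long forward = (F − K)·e^(−rT) = (203.2063 − 218.25) · e^(−0.0835·4/12)
= -15.0437 × 0.972550 = -14.63
Short position value = −(long value) = R$14.63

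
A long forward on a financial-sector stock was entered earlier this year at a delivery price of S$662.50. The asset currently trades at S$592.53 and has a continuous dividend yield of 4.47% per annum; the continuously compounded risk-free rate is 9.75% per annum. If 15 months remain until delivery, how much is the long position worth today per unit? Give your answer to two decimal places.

-S$26.15

Current fair forward for the remaining 15 months: F = S·e^((r − q)·T), (r − q) = 0.0975 − 0.0447 = 0.0528
F = 592.53 · e^(0.0528 × 15/12) = 592.53 × 1.068227 = 632.9565
Value of long forward = (F − K)·e^(−rT) = (632.9565 − 662.50) · e^(−0.0975·15/12)
= -29.5435 × 0.885259 = -26.15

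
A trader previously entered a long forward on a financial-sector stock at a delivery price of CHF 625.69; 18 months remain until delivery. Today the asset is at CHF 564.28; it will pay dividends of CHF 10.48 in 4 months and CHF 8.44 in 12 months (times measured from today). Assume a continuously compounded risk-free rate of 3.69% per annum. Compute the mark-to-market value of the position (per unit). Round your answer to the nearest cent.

PV(remaining dividends) I = 10.48·e^(−0.0369·4/12) + 8.44·e^(−0.0369·12/12) = 18.4861
Current forward F = (S − I)·e^(rT) = (564.28 − 18.4861)·e^(0.0369·18/12) = 545.7939 × 1.056910 = 576.8550
Value (long) = (F − K)·e^(−rT) = (576.8550 − 625.69) × 0.946154 = -46.2054
Value = -CHF 46.21

-CHF 46.21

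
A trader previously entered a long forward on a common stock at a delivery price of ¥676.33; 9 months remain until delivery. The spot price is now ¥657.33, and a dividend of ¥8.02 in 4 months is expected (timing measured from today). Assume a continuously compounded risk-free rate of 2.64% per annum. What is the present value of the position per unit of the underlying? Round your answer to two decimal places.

-¥13.69

PV(remaining dividends) I = 8.02·e^(−0.0264·4/12) = 7.9497
Current forward F = (S − I)·e^(rT) = (657.33 − 7.9497)·e^(0.0264·9/12) = 649.3803 × 1.019997 = 662.3660
Value (long) = (F − K)·e^(−rT) = (662.3660 − 676.33) × 0.980395 = -13.6902
Value = -¥13.69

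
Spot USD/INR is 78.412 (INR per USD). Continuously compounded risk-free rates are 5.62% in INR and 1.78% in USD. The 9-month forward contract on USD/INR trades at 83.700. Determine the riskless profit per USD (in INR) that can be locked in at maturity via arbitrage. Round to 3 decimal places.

Fair forward: F* = S·e^(carry·T), with carry = (r_INR − r_USD) = 0.0562 − 0.0178 = 0.0384
F* = 78.412 · e^(0.0384 × 9/12) = 78.412 · e^0.028800 = 78.412 × 1.029219 = 80.7031
Market 83.700 > fair 80.7031: forward overpriced → cash-and-carry (buy spot, short the forward).
At maturity, profit = |F_mkt − F*| = |83.700 − 80.7031| = 2.997 per USD (in INR)

2.997 per USD (in INR)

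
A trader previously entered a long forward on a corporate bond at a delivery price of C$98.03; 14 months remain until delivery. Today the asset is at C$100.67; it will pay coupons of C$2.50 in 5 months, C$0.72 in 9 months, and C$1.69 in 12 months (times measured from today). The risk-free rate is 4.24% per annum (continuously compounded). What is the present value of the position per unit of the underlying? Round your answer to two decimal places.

C$2.60

PV(remaining coupons) I = 2.50·e^(−0.0424·5/12) + 0.72·e^(−0.0424·9/12) + 1.69·e^(−0.0424·12/12) = 4.7735
Current forward F = (S − I)·e^(rT) = (100.67 − 4.7735)·e^(0.0424·14/12) = 95.8965 × 1.050711 = 100.7595
Value (long) = (F − K)·e^(−rT) = (100.7595 − 98.03) × 0.951737 = 2.5978
Value = C$2.60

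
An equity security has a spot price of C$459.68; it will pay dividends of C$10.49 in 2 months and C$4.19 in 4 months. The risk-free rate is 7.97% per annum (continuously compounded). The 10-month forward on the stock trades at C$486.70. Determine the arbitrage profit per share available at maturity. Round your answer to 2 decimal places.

C$10.88 per share

PV(dividends) I = 10.49·e^(−0.0797·2/12) + 4.19·e^(−0.0797·4/12) = 14.4317
Fair forward F* = (S − I)·e^(rT) = (459.68 − 14.4317)·e^0.066417 = 445.2483 × 1.068672 = 475.8244
Market C$486.70 > fair 475.8244: forward overpriced → cash-and-carry (borrow at r, buy the stock and collect the dividends, short the forward).
Profit at T = |F_mkt − F*| = |486.70 − 475.8244| = C$10.88 per share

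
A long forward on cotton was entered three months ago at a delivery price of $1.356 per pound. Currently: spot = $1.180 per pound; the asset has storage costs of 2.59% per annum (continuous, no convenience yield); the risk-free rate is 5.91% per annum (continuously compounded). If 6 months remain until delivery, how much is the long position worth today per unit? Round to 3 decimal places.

Current fair forward for the remaining 6 months: F = S·e^((r + u)·T), (r + u) = 0.0591 + 0.0259 = 0.0850
F = 1.180 · e^(0.0850 × 6/12) = 1.180 × 1.043416 = 1.2312
Value of long forward = (F − K)·e^(−rT) = (1.2312 − 1.356) · e^(−0.0591·6/12)
= -0.1248 × 0.970882 = -0.121

-$0.121 per pound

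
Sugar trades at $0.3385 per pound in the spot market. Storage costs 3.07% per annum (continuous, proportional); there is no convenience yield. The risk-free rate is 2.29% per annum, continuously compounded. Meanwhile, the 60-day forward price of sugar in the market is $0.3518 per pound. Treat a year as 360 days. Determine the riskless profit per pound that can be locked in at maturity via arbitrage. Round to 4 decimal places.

Fair forward: F* = S·e^(carry·T), with carry = (r + u) = 0.0229 + 0.0307 = 0.0536
F* = 0.3385 · e^(0.0536 × 60/360) = 0.3385 · e^0.008933 = 0.3385 × 1.008973 = $0.3415
Market $0.3518 > fair $0.3415: forward overpriced → cash-and-carry (buy spot, short the forward).
At maturity, profit = |F_mkt − F*| = |0.3518 − 0.3415| = $0.0103 per pound

$0.0103 per pound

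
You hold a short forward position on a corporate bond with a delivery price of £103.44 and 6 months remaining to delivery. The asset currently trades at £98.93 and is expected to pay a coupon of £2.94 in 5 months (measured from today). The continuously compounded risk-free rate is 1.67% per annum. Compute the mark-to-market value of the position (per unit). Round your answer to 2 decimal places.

PV(remaining coupons) I = 2.94·e^(−0.0167·5/12) = 2.9196
Current forward F = (S − I)·e^(rT) = (98.93 − 2.9196)·e^(0.0167·6/12) = 96.0104 × 1.008385 = 96.8154
Value (long) = (F − K)·e^(−rT) = (96.8154 − 103.44) × 0.991685 = -6.5695
Short position value = −(long value) = £6.57

£6.57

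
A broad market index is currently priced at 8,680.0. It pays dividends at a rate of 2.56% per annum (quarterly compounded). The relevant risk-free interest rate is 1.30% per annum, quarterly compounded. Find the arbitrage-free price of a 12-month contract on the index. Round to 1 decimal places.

F = S · (1+r/4)^(4T) / (1+q/4)^(4T)
= 8680.0 × 1.013064 / 1.025847 = 8680.0 × 0.987539
F = 8,571.8

8,571.8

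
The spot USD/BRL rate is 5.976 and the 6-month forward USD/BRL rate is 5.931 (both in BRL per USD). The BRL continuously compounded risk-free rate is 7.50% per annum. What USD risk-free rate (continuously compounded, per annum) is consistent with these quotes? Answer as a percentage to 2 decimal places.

F = S·e^((r_BRL − r_USD)T) ⇒ r_USD = r_BRL − ln(F/S)/T
ln(5.931/5.976) = -0.007559; /(6/12) = -0.015118
r_USD = 0.0750 + 0.015118 = 0.090118
r_USD = 9.01%

9.01%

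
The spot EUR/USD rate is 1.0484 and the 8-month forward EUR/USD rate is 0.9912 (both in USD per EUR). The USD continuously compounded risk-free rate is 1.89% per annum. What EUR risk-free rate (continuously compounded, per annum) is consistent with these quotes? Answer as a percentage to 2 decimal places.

10.31%

F = S·e^((r_USD − r_EUR)T) ⇒ r_EUR = r_USD − ln(F/S)/T
ln(0.9912/1.0484) = -0.056104; /(8/12) = -0.084156
r_EUR = 0.0189 + 0.084156 = 0.103056
r_EUR = 10.31%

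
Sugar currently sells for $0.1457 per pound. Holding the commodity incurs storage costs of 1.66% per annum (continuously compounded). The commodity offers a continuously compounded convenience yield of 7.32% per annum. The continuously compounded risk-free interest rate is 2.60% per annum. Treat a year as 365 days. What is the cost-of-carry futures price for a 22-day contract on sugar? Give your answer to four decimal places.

$0.1454 per pound

Net carry = r + u − y = 0.0260 + 0.0166 − 0.0732 = -0.0306
F = S·e^((r+u−y)T) = 0.1457 · e^(-0.0306 × 22/365) = 0.1457 · e^-0.001844
= 0.1457 × 0.998158 = $0.1454 per pound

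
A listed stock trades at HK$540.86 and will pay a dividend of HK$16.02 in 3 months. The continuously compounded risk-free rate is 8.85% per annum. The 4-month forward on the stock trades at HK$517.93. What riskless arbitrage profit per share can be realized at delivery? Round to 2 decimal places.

HK$22.98 per share

PV(dividends) I = 16.02·e^(−0.0885·3/12) = 15.6694
Fair forward F* = (S − I)·e^(rT) = (540.86 − 15.6694)·e^0.029500 = 525.1906 × 1.029939 = 540.9143
Market HK$517.93 < fair 540.9143: forward underpriced → reverse cash-and-carry (short the stock, invest proceeds at r, pay the dividends, go long the forward).
Profit at T = |F_mkt − F*| = |517.93 − 540.9143| = HK$22.98 per share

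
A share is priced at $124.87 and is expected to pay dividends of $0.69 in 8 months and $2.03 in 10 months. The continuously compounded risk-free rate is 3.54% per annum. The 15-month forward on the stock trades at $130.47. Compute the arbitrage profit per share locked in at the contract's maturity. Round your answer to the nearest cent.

$2.71 per share

PV(dividends) I = 0.69·e^(−0.0354·8/12) + 2.03·e^(−0.0354·10/12) = 2.6449
Fair forward F* = (S − I)·e^(rT) = (124.87 − 2.6449)·e^0.044250 = 122.2251 × 1.045244 = 127.7551
Market $130.47 > fair 127.7551: forward overpriced → cash-and-carry (borrow at r, buy the stock and collect the dividends, short the forward).
Profit at T = |F_mkt − F*| = |130.47 − 127.7551| = $2.71 per share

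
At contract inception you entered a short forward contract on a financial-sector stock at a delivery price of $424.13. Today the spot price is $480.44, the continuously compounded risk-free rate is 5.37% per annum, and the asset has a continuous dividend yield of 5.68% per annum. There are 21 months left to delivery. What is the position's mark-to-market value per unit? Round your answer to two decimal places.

-$48.89

Current fair forward for the remaining 21 months: F = S·e^((r − q)·T), (r − q) = 0.0537 − 0.0568 = -0.0031
F = 480.44 · e^(-0.0031 × 21/12) = 480.44 × 0.994590 = 477.8408
Value of long forward = (F − K)·e^(−rT) = (477.8408 − 424.13) · e^(−0.0537·21/12)
= 53.7108 × 0.910306 = 48.89
Short position value = −(long value) = -$48.89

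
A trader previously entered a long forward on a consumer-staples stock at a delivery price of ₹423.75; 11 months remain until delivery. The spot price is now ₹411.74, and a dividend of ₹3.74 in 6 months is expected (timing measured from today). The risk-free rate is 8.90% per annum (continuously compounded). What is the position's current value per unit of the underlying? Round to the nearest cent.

₹17.61

PV(remaining dividends) I = 3.74·e^(−0.0890·6/12) = 3.5772
Current forward F = (S − I)·e^(rT) = (411.74 − 3.5772)·e^(0.0890·11/12) = 408.1628 × 1.085004 = 442.8583
Value (long) = (F − K)·e^(−rT) = (442.8583 − 423.75) × 0.921656 = 17.6113
Value = ₹17.61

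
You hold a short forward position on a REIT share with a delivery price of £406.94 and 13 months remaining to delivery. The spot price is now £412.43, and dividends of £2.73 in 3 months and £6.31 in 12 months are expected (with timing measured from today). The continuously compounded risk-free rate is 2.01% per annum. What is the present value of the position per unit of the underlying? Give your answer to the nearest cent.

PV(remaining dividends) I = 2.73·e^(−0.0201·3/12) + 6.31·e^(−0.0201·12/12) = 8.9008
Current forward F = (S − I)·e^(rT) = (412.43 − 8.9008)·e^(0.0201·13/12) = 403.5292 × 1.022014 = 412.4125
Value (long) = (F − K)·e^(−rT) = (412.4125 − 406.94) × 0.978460 = 5.3546
Short position value = −(long value) = -£5.35

-£5.35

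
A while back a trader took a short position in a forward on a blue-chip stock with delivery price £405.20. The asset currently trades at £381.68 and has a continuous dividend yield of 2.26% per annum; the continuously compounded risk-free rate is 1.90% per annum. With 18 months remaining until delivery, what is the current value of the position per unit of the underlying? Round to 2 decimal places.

Current fair forward for the remaining 18 months: F = S·e^((r − q)·T), (r − q) = 0.0190 − 0.0226 = -0.0036
F = 381.68 · e^(-0.0036 × 18/12) = 381.68 × 0.994615 = 379.6247
Value of long forward = (F − K)·e^(−rT) = (379.6247 − 405.20) · e^(−0.0190·18/12)
= -25.5753 × 0.971902 = -24.86
Short position value = −(long value) = £24.86

£24.86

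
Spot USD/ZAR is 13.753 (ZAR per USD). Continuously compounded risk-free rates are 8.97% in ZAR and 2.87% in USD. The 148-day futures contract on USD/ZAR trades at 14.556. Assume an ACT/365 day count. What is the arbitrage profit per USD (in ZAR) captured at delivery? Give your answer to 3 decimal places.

Fair futures: F* = S·e^(carry·T), with carry = (r_ZAR − r_USD) = 0.0897 − 0.0287 = 0.0610
F* = 13.753 · e^(0.0610 × 148/365) = 13.753 · e^0.024734 = 13.753 × 1.025042 = 14.0974
Market 14.556 > fair 14.0974: forward overpriced → cash-and-carry (buy spot, short the forward).
At maturity, profit = |F_mkt − F*| = |14.556 − 14.0974| = 0.459 per USD (in ZAR)

0.459 per USD (in ZAR)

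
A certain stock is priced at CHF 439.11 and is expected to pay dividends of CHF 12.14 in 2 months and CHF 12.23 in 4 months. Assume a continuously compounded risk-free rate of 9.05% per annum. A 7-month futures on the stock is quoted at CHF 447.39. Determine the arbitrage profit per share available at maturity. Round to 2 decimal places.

CHF 9.59 per share

PV(dividends) I = 12.14·e^(−0.0905·2/12) + 12.23·e^(−0.0905·4/12) = 23.8248
Fair futures F* = (S − I)·e^(rT) = (439.11 − 23.8248)·e^0.052792 = 415.2852 × 1.054210 = 437.7978
Market CHF 447.39 > fair 437.7978: forward overpriced → cash-and-carry (borrow at r, buy the stock and collect the dividends, short the forward).
Profit at T = |F_mkt − F*| = |447.39 − 437.7978| = CHF 9.59 per share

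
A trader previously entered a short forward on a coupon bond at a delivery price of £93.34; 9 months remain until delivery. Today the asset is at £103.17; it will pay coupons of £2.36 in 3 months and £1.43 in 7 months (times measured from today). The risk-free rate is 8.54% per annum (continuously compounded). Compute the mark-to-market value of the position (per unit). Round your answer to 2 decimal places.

-£11.95

PV(remaining coupons) I = 2.36·e^(−0.0854·3/12) + 1.43·e^(−0.0854·7/12) = 3.6707
Current forward F = (S − I)·e^(rT) = (103.17 − 3.6707)·e^(0.0854·9/12) = 99.4993 × 1.066146 = 106.0808
Value (long) = (F − K)·e^(−rT) = (106.0808 − 93.34) × 0.937958 = 11.9503
Short position value = −(long value) = -£11.95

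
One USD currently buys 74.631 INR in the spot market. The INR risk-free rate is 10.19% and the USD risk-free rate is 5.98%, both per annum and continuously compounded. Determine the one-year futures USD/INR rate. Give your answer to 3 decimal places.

F = S·e^((r_INR − r_USD)T) = 74.631 · e^((0.1019 − 0.0598) × 12/12)
= 74.631 · e^0.042100 = 74.631 × 1.042999
F = 77.840 INR per USD

77.840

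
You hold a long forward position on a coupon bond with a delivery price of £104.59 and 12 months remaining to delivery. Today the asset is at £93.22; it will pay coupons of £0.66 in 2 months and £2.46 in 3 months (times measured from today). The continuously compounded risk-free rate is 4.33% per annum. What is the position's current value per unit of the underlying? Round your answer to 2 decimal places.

PV(remaining coupons) I = 0.66·e^(−0.0433·2/12) + 2.46·e^(−0.0433·3/12) = 3.0888
Current forward F = (S − I)·e^(rT) = (93.22 − 3.0888)·e^(0.0433·12/12) = 90.1312 × 1.044251 = 94.1196
Value (long) = (F − K)·e^(−rT) = (94.1196 − 104.59) × 0.957624 = -10.0267
Value = -£10.03

-£10.03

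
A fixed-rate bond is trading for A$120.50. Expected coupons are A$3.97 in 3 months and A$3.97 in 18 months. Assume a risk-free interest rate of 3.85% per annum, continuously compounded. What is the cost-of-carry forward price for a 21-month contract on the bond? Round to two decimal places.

A$120.68

PV(coupons) I = 3.97·e^(−0.0385·3/12) + 3.97·e^(−0.0385·18/12)
I = 3.9320 + 3.7472 = 7.6792
F = (S − I)·e^(rT) = (120.50 − 7.6792) · e^(0.0385·21/12)
= 112.8208 · e^0.067375 = 112.8208 × 1.069697 = A$120.68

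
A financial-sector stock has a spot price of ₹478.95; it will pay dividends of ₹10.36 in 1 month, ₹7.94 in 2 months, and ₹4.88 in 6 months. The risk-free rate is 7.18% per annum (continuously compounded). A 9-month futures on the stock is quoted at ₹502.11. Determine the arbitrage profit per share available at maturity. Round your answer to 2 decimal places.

PV(dividends) I = 10.36·e^(−0.0718·1/12) + 7.94·e^(−0.0718·2/12) + 4.88·e^(−0.0718·6/12) = 22.8517
Fair futures F* = (S − I)·e^(rT) = (478.95 − 22.8517)·e^0.053850 = 456.0983 × 1.055326 = 481.3324
Market ₹502.11 > fair 481.3324: forward overpriced → cash-and-carry (borrow at r, buy the stock and collect the dividends, short the forward).
Profit at T = |F_mkt − F*| = |502.11 − 481.3324| = ₹20.78 per share

₹20.78 per share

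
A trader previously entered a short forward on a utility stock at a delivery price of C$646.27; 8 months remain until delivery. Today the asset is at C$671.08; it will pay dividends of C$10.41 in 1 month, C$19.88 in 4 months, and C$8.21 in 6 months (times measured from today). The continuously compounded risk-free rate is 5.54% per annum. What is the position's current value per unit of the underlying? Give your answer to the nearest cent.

-C$10.38

PV(remaining dividends) I = 10.41·e^(−0.0554·1/12) + 19.88·e^(−0.0554·4/12) + 8.21·e^(−0.0554·6/12) = 37.8640
Current forward F = (S − I)·e^(rT) = (671.08 − 37.8640)·e^(0.0554·8/12) = 633.2160 × 1.037624 = 657.0401
Value (long) = (F − K)·e^(−rT) = (657.0401 − 646.27) × 0.963740 = 10.3796
Short position value = −(long value) = -C$10.38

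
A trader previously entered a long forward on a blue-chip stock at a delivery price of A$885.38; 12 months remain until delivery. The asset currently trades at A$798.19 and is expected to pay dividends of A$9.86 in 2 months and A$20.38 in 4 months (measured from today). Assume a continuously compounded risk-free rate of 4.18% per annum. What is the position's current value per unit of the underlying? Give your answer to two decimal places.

-A$80.83

PV(remaining dividends) I = 9.86·e^(−0.0418·2/12) + 20.38·e^(−0.0418·4/12) = 29.8896
Current forward F = (S − I)·e^(rT) = (798.19 − 29.8896)·e^(0.0418·12/12) = 768.3004 × 1.042686 = 801.0961
Value (long) = (F − K)·e^(−rT) = (801.0961 − 885.38) × 0.959062 = -80.8335
Value = -A$80.83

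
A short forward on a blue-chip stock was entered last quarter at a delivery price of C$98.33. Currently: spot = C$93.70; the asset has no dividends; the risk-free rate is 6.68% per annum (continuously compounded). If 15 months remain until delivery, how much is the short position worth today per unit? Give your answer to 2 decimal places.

-C$3.25

Current fair forward for the remaining 15 months: F = S·e^(r·T), r = 0.0668
F = 93.70 · e^(0.0668 × 15/12) = 93.70 × 1.087085 = 101.8599
Value of long forward = (F − K)·e^(−rT) = (101.8599 − 98.33) · e^(−0.0668·15/12)
= 3.5299 × 0.919891 = 3.25
Short position value = −(long value) = -C$3.25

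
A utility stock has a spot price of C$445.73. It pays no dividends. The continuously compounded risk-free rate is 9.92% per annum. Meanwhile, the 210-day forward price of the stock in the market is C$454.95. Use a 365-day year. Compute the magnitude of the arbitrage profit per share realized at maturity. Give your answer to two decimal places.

Fair forward: F* = S·e^(carry·T), with carry = r = 0.0992
F* = 445.73 · e^(0.0992 × 210/365) = 445.73 · e^0.057074 = 445.73 × 1.058734 = C$471.9095
Market C$454.95 < fair C$471.9095: forward underpriced → reverse cash-and-carry (short spot, go long the forward).
At maturity, profit = |F_mkt − F*| = |454.95 − 471.9095| = C$16.96 per share

C$16.96 per share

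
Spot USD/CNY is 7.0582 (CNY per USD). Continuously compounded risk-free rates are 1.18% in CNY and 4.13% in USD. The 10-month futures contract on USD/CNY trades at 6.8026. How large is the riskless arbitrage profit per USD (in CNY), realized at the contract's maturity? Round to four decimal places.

0.0842 per USD (in CNY)

Fair futures: F* = S·e^(carry·T), with carry = (r_CNY − r_USD) = 0.0118 − 0.0413 = -0.0295
F* = 7.0582 · e^(-0.0295 × 10/12) = 7.0582 · e^-0.024583 = 7.0582 × 0.975717 = 6.8868
Market 6.8026 < fair 6.8868: forward underpriced → reverse cash-and-carry (short spot, go long the forward).
At maturity, profit = |F_mkt − F*| = |6.8026 − 6.8868| = 0.0842 per USD (in CNY)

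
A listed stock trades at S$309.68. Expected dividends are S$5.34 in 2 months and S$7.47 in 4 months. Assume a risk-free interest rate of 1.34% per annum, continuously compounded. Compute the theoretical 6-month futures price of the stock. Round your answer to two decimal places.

S$298.91

PV(dividends) I = 5.34·e^(−0.0134·2/12) + 7.47·e^(−0.0134·4/12)
I = 5.3281 + 7.4367 = 12.7648
F = (S − I)·e^(rT) = (309.68 − 12.7648) · e^(0.0134·6/12)
= 296.9152 · e^0.006700 = 296.9152 × 1.006722 = S$298.91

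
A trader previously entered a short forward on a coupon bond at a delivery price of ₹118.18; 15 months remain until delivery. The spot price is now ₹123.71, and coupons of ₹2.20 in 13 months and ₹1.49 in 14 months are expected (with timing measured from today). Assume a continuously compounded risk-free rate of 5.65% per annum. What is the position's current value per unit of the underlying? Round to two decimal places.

-₹10.12

PV(remaining coupons) I = 2.20·e^(−0.0565·13/12) + 1.49·e^(−0.0565·14/12) = 3.4643
Current forward F = (S − I)·e^(rT) = (123.71 − 3.4643)·e^(0.0565·15/12) = 120.2457 × 1.073179 = 129.0452
Value (long) = (F − K)·e^(−rT) = (129.0452 − 118.18) × 0.931811 = 10.1243
Short position value = −(long value) = -₹10.12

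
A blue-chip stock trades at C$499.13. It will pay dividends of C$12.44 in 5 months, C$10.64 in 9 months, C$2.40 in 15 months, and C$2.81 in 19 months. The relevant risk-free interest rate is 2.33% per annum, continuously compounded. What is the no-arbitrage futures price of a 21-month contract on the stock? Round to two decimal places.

PV(dividends) I = 12.44·e^(−0.0233·5/12) + 10.64·e^(−0.0233·9/12) + 2.40·e^(−0.0233·15/12) + 2.81·e^(−0.0233·19/12)
I = 12.3198 + 10.4557 + 2.3311 + 2.7082 = 27.8148
F = (S − I)·e^(rT) = (499.13 − 27.8148) · e^(0.0233·21/12)
= 471.3152 · e^0.040775 = 471.3152 × 1.041618 = C$490.93

C$490.93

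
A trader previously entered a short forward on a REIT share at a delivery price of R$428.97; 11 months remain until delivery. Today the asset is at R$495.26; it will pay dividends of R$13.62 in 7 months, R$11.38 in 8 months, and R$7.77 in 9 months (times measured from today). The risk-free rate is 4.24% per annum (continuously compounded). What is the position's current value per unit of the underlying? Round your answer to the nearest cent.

-R$50.77

PV(remaining dividends) I = 13.62·e^(−0.0424·7/12) + 11.38·e^(−0.0424·8/12) + 7.77·e^(−0.0424·9/12) = 31.8769
Current forward F = (S − I)·e^(rT) = (495.26 − 31.8769)·e^(0.0424·11/12) = 463.3831 × 1.039632 = 481.7479
Value (long) = (F − K)·e^(−rT) = (481.7479 − 428.97) × 0.961879 = 50.7660
Short position value = −(long value) = -R$50.77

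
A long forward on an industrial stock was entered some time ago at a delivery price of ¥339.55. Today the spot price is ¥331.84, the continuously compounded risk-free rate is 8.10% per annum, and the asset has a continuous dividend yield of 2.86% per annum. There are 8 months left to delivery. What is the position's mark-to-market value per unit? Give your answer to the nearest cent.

Current fair forward for the remaining 8 months: F = S·e^((r − q)·T), (r − q) = 0.0810 − 0.0286 = 0.0524
F = 331.84 · e^(0.0524 × 8/12) = 331.84 × 1.035551 = 343.6372
Value of long forward = (F − K)·e^(−rT) = (343.6372 − 339.55) · e^(−0.0810·8/12)
= 4.0872 × 0.947432 = 3.87

¥3.87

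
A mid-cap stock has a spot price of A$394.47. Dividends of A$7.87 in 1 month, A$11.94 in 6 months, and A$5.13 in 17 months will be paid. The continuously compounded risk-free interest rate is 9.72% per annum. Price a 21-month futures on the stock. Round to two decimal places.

A$439.58

PV(dividends) I = 7.87·e^(−0.0972·1/12) + 11.94·e^(−0.0972·6/12) + 5.13·e^(−0.0972·17/12)
I = 7.8065 + 11.3736 + 4.4701 = 23.6502
F = (S − I)·e^(rT) = (394.47 − 23.6502) · e^(0.0972·21/12)
= 370.8198 · e^0.170100 = 370.8198 × 1.185423 = A$439.58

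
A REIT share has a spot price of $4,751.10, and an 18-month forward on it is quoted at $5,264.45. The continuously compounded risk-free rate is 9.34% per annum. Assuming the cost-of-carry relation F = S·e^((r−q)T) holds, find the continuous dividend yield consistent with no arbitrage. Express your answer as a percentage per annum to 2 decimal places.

From F = S·e^((r−q)T): (r − q) = ln(F/S)/T
ln(5264.45/4751.10) = ln(1.108049) = 0.102601
(r − q) = 0.102601 / (18/12) = 0.068401
q = r − ln(F/S)/T = 0.0934 − 0.068401 = 0.024999
q = 2.50%

2.50%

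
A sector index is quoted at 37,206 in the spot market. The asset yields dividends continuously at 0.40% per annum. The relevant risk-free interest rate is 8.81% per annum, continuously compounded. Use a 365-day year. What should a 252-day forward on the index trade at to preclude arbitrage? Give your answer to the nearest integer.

F = S·e^((r − q)T) = 37206 · e^((0.0881 − 0.0040) × 252/365)
= 37206 · e^0.058064 = 37206 × 1.059783
F = 39,430

39,430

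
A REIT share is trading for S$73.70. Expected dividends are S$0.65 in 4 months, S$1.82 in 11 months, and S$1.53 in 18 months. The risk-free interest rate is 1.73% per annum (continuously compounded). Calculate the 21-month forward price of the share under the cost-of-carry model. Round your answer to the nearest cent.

S$71.92

PV(dividends) I = 0.65·e^(−0.0173·4/12) + 1.82·e^(−0.0173·11/12) + 1.53·e^(−0.0173·18/12)
I = 0.6463 + 1.7914 + 1.4908 = 3.9285
F = (S − I)·e^(rT) = (73.70 − 3.9285) · e^(0.0173·21/12)
= 69.7715 · e^0.030275 = 69.7715 × 1.030738 = S$71.92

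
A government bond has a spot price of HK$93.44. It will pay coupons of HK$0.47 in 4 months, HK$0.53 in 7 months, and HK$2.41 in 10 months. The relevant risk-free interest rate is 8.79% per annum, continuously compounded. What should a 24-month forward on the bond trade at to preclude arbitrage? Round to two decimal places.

HK$107.58

PV(coupons) I = 0.47·e^(−0.0879·4/12) + 0.53·e^(−0.0879·7/12) + 2.41·e^(−0.0879·10/12)
I = 0.4564 + 0.5035 + 2.2398 = 3.1997
F = (S − I)·e^(rT) = (93.44 − 3.1997) · e^(0.0879·24/12)
= 90.2403 · e^0.175800 = 90.2403 × 1.192200 = HK$107.58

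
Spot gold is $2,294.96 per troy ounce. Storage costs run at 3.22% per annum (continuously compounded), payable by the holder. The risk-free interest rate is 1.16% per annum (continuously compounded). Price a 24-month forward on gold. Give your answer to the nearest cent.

$2,505.07 per troy ounce

Net carry = r + u − y = 0.0116 + 0.0322 − 0.0000 = 0.0438
F = S·e^((r+u−y)T) = 2294.96 · e^(0.0438 × 24/12) = 2294.96 · e^0.08760000
= 2294.96 × 1.09155141 = $2,505.07 per troy ounce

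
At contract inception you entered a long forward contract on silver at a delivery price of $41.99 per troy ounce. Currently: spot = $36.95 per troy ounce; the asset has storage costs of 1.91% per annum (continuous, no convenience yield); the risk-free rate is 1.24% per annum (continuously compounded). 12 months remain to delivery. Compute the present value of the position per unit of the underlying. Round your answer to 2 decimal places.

-$3.81 per troy ounce

Current fair forward for the remaining 12 months: F = S·e^((r + u)·T), (r + u) = 0.0124 + 0.0191 = 0.0315
F = 36.95 · e^(0.0315 × 12/12) = 36.95 × 1.032001 = 38.1324
Value of long forward = (F − K)·e^(−rT) = (38.1324 − 41.99) · e^(−0.0124·12/12)
= -3.8576 × 0.987677 = -3.81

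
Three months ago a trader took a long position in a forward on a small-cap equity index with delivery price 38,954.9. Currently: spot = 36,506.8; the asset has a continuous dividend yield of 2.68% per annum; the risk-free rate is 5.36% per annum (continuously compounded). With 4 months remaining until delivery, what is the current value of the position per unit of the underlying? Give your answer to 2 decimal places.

-2082.96

Current fair forward for the remaining 4 months: F = S·e^((r − q)·T), (r − q) = 0.0536 − 0.0268 = 0.0268
F = 36506.8 · e^(0.0268 × 4/12) = 36506.8 × 1.00897335 = 36834.3883
Value of long forward = (F − K)·e^(−rT) = (36834.3883 − 38954.9) · e^(−0.0536·4/12)
= -2120.5117 × 0.98229200 = -2082.96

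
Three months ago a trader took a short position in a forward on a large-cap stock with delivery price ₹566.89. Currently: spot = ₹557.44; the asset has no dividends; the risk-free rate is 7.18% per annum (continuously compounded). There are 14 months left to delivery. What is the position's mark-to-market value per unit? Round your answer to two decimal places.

-₹36.10

Current fair forward for the remaining 14 months: F = S·e^(r·T), r = 0.0718
F = 557.44 · e^(0.0718 × 14/12) = 557.44 × 1.087375 = 606.1463
Value of long forward = (F − K)·e^(−rT) = (606.1463 − 566.89) · e^(−0.0718·14/12)
= 39.2563 × 0.919646 = 36.10
Short position value = −(long value) = -₹36.10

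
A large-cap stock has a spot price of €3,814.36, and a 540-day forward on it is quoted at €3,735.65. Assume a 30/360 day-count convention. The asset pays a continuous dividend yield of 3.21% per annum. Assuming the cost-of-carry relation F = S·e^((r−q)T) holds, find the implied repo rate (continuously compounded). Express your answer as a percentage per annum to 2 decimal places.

From F = S·e^((r−q)T): (r − q) = ln(F/S)/T
ln(3735.65/3814.36) = ln(0.979365) = -0.020851
(r − q) = -0.020851 / (540/360) = -0.013901
r = ln(F/S)/T + q = -0.013901 + 0.0321 = 0.018199
r = 1.82%

1.82%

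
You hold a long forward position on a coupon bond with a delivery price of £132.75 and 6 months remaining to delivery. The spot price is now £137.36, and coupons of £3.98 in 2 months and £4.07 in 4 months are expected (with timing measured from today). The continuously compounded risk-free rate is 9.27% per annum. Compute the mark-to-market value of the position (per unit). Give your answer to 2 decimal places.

PV(remaining coupons) I = 3.98·e^(−0.0927·2/12) + 4.07·e^(−0.0927·4/12) = 7.8651
Current forward F = (S − I)·e^(rT) = (137.36 − 7.8651)·e^(0.0927·6/12) = 129.4949 × 1.047441 = 135.6383
Value (long) = (F − K)·e^(−rT) = (135.6383 − 132.75) × 0.954708 = 2.7575
Value = £2.76

£2.76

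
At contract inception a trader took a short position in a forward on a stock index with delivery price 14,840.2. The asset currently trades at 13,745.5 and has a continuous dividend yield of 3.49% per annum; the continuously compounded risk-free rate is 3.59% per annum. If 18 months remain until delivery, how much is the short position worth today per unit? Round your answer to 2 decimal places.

1017.76

Current fair forward for the remaining 18 months: F = S·e^((r − q)·T), (r − q) = 0.0359 − 0.0349 = 0.0010
F = 13745.5 · e^(0.0010 × 18/12) = 13745.5 × 1.00150113 = 13766.1338
Value of long forward = (F − K)·e^(−rT) = (13766.1338 − 14840.2) · e^(−0.0359·18/12)
= -1074.0662 × 0.94757423 = -1017.76
Short position value = −(long value) = 1017.76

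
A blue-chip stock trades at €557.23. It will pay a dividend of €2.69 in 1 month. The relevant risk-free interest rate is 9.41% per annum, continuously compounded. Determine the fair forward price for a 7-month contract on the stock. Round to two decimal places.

€585.85

PV(dividends) I = 2.69·e^(−0.0941·1/12)
I = 2.6690
F = (S − I)·e^(rT) = (557.23 − 2.6690) · e^(0.0941·7/12)
= 554.5610 · e^0.054892 = 554.5610 × 1.056427 = €585.85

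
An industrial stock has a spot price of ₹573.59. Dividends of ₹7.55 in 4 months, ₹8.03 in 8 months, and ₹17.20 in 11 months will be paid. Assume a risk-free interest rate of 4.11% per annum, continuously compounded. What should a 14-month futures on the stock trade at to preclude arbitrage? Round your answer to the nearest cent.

PV(dividends) I = 7.55·e^(−0.0411·4/12) + 8.03·e^(−0.0411·8/12) + 17.20·e^(−0.0411·11/12)
I = 7.4473 + 7.8130 + 16.5640 = 31.8243
F = (S − I)·e^(rT) = (573.59 − 31.8243) · e^(0.0411·14/12)
= 541.7657 · e^0.047950 = 541.7657 × 1.049118 = ₹568.38

₹568.38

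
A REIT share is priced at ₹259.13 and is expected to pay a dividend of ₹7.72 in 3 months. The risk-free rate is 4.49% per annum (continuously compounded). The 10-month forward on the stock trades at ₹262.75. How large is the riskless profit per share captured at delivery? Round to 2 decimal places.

₹1.67 per share

PV(dividends) I = 7.72·e^(−0.0449·3/12) = 7.6338
Fair forward F* = (S − I)·e^(rT) = (259.13 − 7.6338)·e^0.037417 = 251.4962 × 1.038126 = 261.0847
Market ₹262.75 > fair 261.0847: forward overpriced → cash-and-carry (borrow at r, buy the stock and collect the dividends, short the forward).
Profit at T = |F_mkt − F*| = |262.75 − 261.0847| = ₹1.67 per share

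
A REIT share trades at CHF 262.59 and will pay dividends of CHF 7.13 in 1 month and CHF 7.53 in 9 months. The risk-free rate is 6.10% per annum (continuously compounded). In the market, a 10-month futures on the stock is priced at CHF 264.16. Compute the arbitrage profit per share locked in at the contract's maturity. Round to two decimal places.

CHF 2.91 per share

PV(dividends) I = 7.13·e^(−0.0610·1/12) + 7.53·e^(−0.0610·9/12) = 14.2871
Fair futures F* = (S − I)·e^(rT) = (262.59 − 14.2871)·e^0.050833 = 248.3029 × 1.052147 = 261.2512
Market CHF 264.16 > fair 261.2512: forward overpriced → cash-and-carry (borrow at r, buy the stock and collect the dividends, short the forward).
Profit at T = |F_mkt − F*| = |264.16 − 261.2512| = CHF 2.91 per share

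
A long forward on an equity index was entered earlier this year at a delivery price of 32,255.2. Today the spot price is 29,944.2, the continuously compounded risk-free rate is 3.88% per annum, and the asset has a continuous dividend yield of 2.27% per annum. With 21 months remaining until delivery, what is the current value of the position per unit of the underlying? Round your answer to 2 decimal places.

Current fair forward for the remaining 21 months: F = S·e^((r − q)·T), (r − q) = 0.0388 − 0.0227 = 0.0161
F = 29944.2 · e^(0.0161 × 21/12) = 29944.2 × 1.02857567 = 30799.8756
Value of long forward = (F − K)·e^(−rT) = (30799.8756 − 32255.2) · e^(−0.0388·21/12)
= -1455.3244 × 0.93435390 = -1359.79

-1359.79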